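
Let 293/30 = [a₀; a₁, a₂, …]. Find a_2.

3

293 = 9·30 + 23   →  a_0 = 9
30 = 1·23 + 7   →  a_1 = 1
23 = 3·7 + 2   →  a_2 = 3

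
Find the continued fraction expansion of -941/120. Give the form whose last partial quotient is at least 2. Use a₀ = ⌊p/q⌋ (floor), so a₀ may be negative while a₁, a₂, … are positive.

-941 = -8·120 + 19
120 = 6·19 + 6
19 = 3·6 + 1
6 = 6·1 + 0  (stop)
So -941/120 = [-8; 6, 3, 6].

[-8; 6, 3, 6]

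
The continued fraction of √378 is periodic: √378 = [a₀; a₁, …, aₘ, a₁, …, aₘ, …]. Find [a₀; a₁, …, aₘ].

[19; 2, 3, 1, 4, 1, 3, 2, 38]

a₀ = ⌊√378⌋ = 19.
With m₀=0, d₀=1 and mₖ₊₁ = dₖaₖ − mₖ, dₖ₊₁ = (n − mₖ₊₁²)/dₖ, aₖ₊₁ = ⌊(a₀+mₖ₊₁)/dₖ₊₁⌋:
  k=1: m=19, d=17, a=2
  k=2: m=15, d=9, a=3
  k=3: m=12, d=26, a=1
  k=4: m=14, d=7, a=4
  k=5: m=14, d=26, a=1
  k=6: m=12, d=9, a=3
  k=7: m=15, d=17, a=2
  k=8: m=19, d=1, a=38
d=1 and a=2a₀=38 at k=8, so the next step gives (m, d) = (19, 17) again — its k=1 value — and the period has length 8.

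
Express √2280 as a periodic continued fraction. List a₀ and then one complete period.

a₀ = ⌊√2280⌋ = 47.

[47; 1, 2, 1, 94]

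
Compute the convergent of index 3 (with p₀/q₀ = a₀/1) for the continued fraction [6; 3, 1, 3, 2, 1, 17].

Using pₖ = aₖpₖ₋₁ + pₖ₋₂, qₖ = aₖqₖ₋₁ + qₖ₋₂ (with p₋₁=1, p₋₂=0, q₋₁=0, q₋₂=1):
  k=0: a=6, p=6, q=1
  k=1: a=3, p=19, q=3
  k=2: a=1, p=25, q=4
  k=3: a=3, p=94, q=15

94/15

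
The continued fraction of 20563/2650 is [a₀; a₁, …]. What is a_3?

6

20563 = 7·2650 + 2013   →  a_0 = 7
2650 = 1·2013 + 637   →  a_1 = 1
2013 = 3·637 + 102   →  a_2 = 3
637 = 6·102 + 25   →  a_3 = 6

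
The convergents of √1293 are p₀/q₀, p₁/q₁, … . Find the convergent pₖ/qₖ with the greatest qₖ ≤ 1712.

√1293 = [35; 1, 22, 1, 70, …] (period length 4).
Convergents:
  p_0/q_0 = 35/1
  p_1/q_1 = 36/1
  p_2/q_2 = 827/23
  p_3/q_3 = 863/24
  p_4/q_4 = 61237/1703
  p_5/q_5 = 62100/1727
q_4 = 1703 ≤ 1712 < 1727 = q_5, so the answer is 61237/1703.

61237/1703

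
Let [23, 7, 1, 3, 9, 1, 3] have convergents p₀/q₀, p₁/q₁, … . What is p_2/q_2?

185/8

Using pₖ = aₖpₖ₋₁ + pₖ₋₂, qₖ = aₖqₖ₋₁ + qₖ₋₂ (with p₋₁=1, p₋₂=0, q₋₁=0, q₋₂=1):
  k=0: a=23, p=23, q=1
  k=1: a=7, p=162, q=7
  k=2: a=1, p=185, q=8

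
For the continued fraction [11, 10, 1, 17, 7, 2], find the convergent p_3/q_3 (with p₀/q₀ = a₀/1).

Using pₖ = aₖpₖ₋₁ + pₖ₋₂, qₖ = aₖqₖ₋₁ + qₖ₋₂ (with p₋₁=1, p₋₂=0, q₋₁=0, q₋₂=1):
  k=0: a=11, p=11, q=1
  k=1: a=10, p=111, q=10
  k=2: a=1, p=122, q=11
  k=3: a=17, p=2185, q=197

2185/197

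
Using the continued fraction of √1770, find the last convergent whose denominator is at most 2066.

49518/1177

√1770 = [42; 14, 84, …] (period length 2).
Convergents:
  p_0/q_0 = 42/1
  p_1/q_1 = 589/14
  p_2/q_2 = 49518/1177
  p_3/q_3 = 693841/16492
q_2 = 1177 ≤ 2066 < 16492 = q_3, so the answer is 49518/1177.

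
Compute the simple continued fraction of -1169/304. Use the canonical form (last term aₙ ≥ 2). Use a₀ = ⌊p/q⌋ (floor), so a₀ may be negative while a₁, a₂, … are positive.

[-4; 6, 2, 7, 3]

-1169 = -4·304 + 47
304 = 6·47 + 22
47 = 2·22 + 3
22 = 7·3 + 1
3 = 3·1 + 0  (stop)
So -1169/304 = [-4; 6, 2, 7, 3].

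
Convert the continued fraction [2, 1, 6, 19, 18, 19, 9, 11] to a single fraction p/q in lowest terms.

13250954/4636109

Using pₖ = aₖpₖ₋₁ + pₖ₋₂ and qₖ = aₖqₖ₋₁ + qₖ₋₂:
  k=0: a=2, p=2, q=1
  k=1: a=1, p=3, q=1
  k=2: a=6, p=20, q=7
  k=3: a=19, p=383, q=134
  k=4: a=18, p=6914, q=2419
  k=5: a=19, p=131749, q=46095
  k=6: a=9, p=1192655, q=417274
  k=7: a=11, p=13250954, q=4636109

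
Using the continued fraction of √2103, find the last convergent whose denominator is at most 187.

4861/106

√2103 = [45; 1, 6, 15, 6, 1, 90, …] (period length 6).
Convergents:
  p_0/q_0 = 45/1
  p_1/q_1 = 46/1
  p_2/q_2 = 321/7
  p_3/q_3 = 4861/106
  p_4/q_4 = 29487/643
q_3 = 106 ≤ 187 < 643 = q_4, so the answer is 4861/106.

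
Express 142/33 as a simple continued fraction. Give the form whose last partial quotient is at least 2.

142 = 4×33 + 10
33 = 3×10 + 3
10 = 3×3 + 1
3 = 3×1 + 0  (stop)
So 142/33 = [4; 3, 3, 3].

[4; 3, 3, 3]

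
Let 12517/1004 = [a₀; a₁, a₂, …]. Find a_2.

12517 = 12·1004 + 469   →  a_0 = 12
1004 = 2·469 + 66   →  a_1 = 2
469 = 7·66 + 7   →  a_2 = 7

7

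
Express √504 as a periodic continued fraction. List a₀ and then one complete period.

a₀ = ⌊√504⌋ = 22.
With m₀=0, d₀=1 and mₖ₊₁ = dₖaₖ − mₖ, dₖ₊₁ = (n − mₖ₊₁²)/dₖ, aₖ₊₁ = ⌊(a₀+mₖ₊₁)/dₖ₊₁⌋:
  k=1: m=22, d=20, a=2
  k=2: m=18, d=9, a=4
  k=3: m=18, d=20, a=2
  k=4: m=22, d=1, a=44
d=1 and a=2a₀=44 at k=4, so the next step gives (m, d) = (22, 20) again — its k=1 value — and the period has length 4.

[22; 2, 4, 2, 44]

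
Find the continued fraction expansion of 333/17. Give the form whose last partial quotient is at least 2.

[19; 1, 1, 2, 3]

333 = 19*17 + 10
17 = 1*10 + 7
10 = 1*7 + 3
7 = 2*3 + 1
3 = 3*1 + 0  (stop)
So 333/17 = [19; 1, 1, 2, 3].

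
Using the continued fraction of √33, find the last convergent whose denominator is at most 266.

1057/184

√33 = [5; 1, 2, 1, 10, …] (period length 4).
Convergents:
  p_0/q_0 = 5/1
  p_1/q_1 = 6/1
  p_2/q_2 = 17/3
  p_3/q_3 = 23/4
  p_4/q_4 = 247/43
  p_5/q_5 = 270/47
  p_6/q_6 = 787/137
  p_7/q_7 = 1057/184
  p_8/q_8 = 11357/1977
q_7 = 184 ≤ 266 < 1977 = q_8, so the answer is 1057/184.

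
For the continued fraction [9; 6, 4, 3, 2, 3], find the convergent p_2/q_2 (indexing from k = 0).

229/25

Using pₖ = aₖpₖ₋₁ + pₖ₋₂, qₖ = aₖqₖ₋₁ + qₖ₋₂ (with p₋₁=1, p₋₂=0, q₋₁=0, q₋₂=1):
  k=0: a=9, p=9, q=1
  k=1: a=6, p=55, q=6
  k=2: a=4, p=229, q=25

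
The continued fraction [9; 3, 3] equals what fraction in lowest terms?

93/10

Using pₖ = aₖpₖ₋₁ + pₖ₋₂ and qₖ = aₖqₖ₋₁ + qₖ₋₂:
  k=0: a=9, p=9, q=1
  k=1: a=3, p=28, q=3
  k=2: a=3, p=93, q=10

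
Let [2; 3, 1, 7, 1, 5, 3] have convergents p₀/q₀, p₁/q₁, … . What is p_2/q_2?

Using pₖ = aₖpₖ₋₁ + pₖ₋₂, qₖ = aₖqₖ₋₁ + qₖ₋₂ (with p₋₁=1, p₋₂=0, q₋₁=0, q₋₂=1):
  k=0: a=2, p=2, q=1
  k=1: a=3, p=7, q=3
  k=2: a=1, p=9, q=4

9/4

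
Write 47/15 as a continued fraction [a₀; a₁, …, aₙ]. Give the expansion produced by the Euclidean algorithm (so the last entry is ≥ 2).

[3; 7, 2]

47 = 3·15 + 2
15 = 7·2 + 1
2 = 2·1 + 0  (stop)
So 47/15 = [3; 7, 2].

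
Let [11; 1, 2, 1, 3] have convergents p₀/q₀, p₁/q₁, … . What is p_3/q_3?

Using pₖ = aₖpₖ₋₁ + pₖ₋₂, qₖ = aₖqₖ₋₁ + qₖ₋₂ (with p₋₁=1, p₋₂=0, q₋₁=0, q₋₂=1):
  k=0: a=11, p=11, q=1
  k=1: a=1, p=12, q=1
  k=2: a=2, p=35, q=3
  k=3: a=1, p=47, q=4

47/4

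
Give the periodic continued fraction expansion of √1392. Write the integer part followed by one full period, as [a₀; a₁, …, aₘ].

a₀ = ⌊√1392⌋ = 37.
With m₀=0, d₀=1 and mₖ₊₁ = dₖaₖ − mₖ, dₖ₊₁ = (n − mₖ₊₁²)/dₖ, aₖ₊₁ = ⌊(a₀+mₖ₊₁)/dₖ₊₁⌋:
  k=1: m=37, d=23, a=3
  k=2: m=32, d=16, a=4
  k=3: m=32, d=23, a=3
  k=4: m=37, d=1, a=74
d=1 and a=2a₀=74 at k=4, so the next step gives (m, d) = (37, 23) again — its k=1 value — and the period has length 4.

[37; 3, 4, 3, 74]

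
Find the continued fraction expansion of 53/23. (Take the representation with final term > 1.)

[2; 3, 3, 2]

53 = 2·23 + 7
23 = 3·7 + 2
7 = 3·2 + 1
2 = 2·1 + 0  (stop)
So 53/23 = [2; 3, 3, 2].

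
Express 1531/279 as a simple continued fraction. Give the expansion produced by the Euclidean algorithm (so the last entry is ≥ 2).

[5; 2, 19, 2, 3]

1531 = 5*279 + 136
279 = 2*136 + 7
136 = 19*7 + 3
7 = 2*3 + 1
3 = 3*1 + 0  (stop)
So 1531/279 = [5; 2, 19, 2, 3].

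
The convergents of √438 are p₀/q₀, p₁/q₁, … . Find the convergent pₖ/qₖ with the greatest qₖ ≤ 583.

√438 = [20; 1, 12, 1, 40, …] (period length 4).
Convergents:
  p_0/q_0 = 20/1
  p_1/q_1 = 21/1
  p_2/q_2 = 272/13
  p_3/q_3 = 293/14
  p_4/q_4 = 11992/573
  p_5/q_5 = 12285/587
q_4 = 573 ≤ 583 < 587 = q_5, so the answer is 11992/573.

11992/573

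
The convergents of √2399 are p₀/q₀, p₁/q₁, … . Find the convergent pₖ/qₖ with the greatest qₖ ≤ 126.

2400/49

√2399 = [48; 1, 47, 1, 96, …] (period length 4).
Convergents:
  p_0/q_0 = 48/1
  p_1/q_1 = 49/1
  p_2/q_2 = 2351/48
  p_3/q_3 = 2400/49
  p_4/q_4 = 232751/4752
q_3 = 49 ≤ 126 < 4752 = q_4, so the answer is 2400/49.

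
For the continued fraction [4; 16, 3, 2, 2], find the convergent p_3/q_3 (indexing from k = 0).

Using pₖ = aₖpₖ₋₁ + pₖ₋₂, qₖ = aₖqₖ₋₁ + qₖ₋₂ (with p₋₁=1, p₋₂=0, q₋₁=0, q₋₂=1):
  k=0: a=4, p=4, q=1
  k=1: a=16, p=65, q=16
  k=2: a=3, p=199, q=49
  k=3: a=2, p=463, q=114

463/114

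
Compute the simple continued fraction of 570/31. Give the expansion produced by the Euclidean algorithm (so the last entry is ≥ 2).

[18; 2, 1, 1, 2, 2]

570 = 18×31 + 12
31 = 2×12 + 7
12 = 1×7 + 5
7 = 1×5 + 2
5 = 2×2 + 1
2 = 2×1 + 0  (stop)
So 570/31 = [18; 2, 1, 1, 2, 2].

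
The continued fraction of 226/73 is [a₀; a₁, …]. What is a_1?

10

226 = 3·73 + 7   →  a_0 = 3
73 = 10·7 + 3   →  a_1 = 10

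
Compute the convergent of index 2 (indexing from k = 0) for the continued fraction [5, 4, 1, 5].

26/5

Using pₖ = aₖpₖ₋₁ + pₖ₋₂, qₖ = aₖqₖ₋₁ + qₖ₋₂ (with p₋₁=1, p₋₂=0, q₋₁=0, q₋₂=1):
  k=0: a=5, p=5, q=1
  k=1: a=4, p=21, q=4
  k=2: a=1, p=26, q=5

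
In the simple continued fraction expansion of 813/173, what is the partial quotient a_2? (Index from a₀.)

813 = 4·173 + 121   →  a_0 = 4
173 = 1·121 + 52   →  a_1 = 1
121 = 2·52 + 17   →  a_2 = 2

2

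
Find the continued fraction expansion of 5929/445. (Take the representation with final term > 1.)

5929 = 13×445 + 144
445 = 3×144 + 13
144 = 11×13 + 1
13 = 13×1 + 0  (stop)
So 5929/445 = [13; 3, 11, 13].

[13; 3, 11, 13]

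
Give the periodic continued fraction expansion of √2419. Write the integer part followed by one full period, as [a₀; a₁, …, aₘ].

a₀ = ⌊√2419⌋ = 49.
With m₀=0, d₀=1 and mₖ₊₁ = dₖaₖ − mₖ, dₖ₊₁ = (n − mₖ₊₁²)/dₖ, aₖ₊₁ = ⌊(a₀+mₖ₊₁)/dₖ₊₁⌋:
  k=1: m=49, d=18, a=5
  k=2: m=41, d=41, a=2
  k=3: m=41, d=18, a=5
  k=4: m=49, d=1, a=98
d=1 and a=2a₀=98 at k=4, so the next step gives (m, d) = (49, 18) again — its k=1 value — and the period has length 4.

[49; 5, 2, 5, 98]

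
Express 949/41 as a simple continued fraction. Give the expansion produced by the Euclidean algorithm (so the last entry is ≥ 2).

949 = 23×41 + 6
41 = 6×6 + 5
6 = 1×5 + 1
5 = 5×1 + 0  (stop)
So 949/41 = [23; 6, 1, 5].

[23; 6, 1, 5]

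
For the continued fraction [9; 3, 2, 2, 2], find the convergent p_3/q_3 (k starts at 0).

Using pₖ = aₖpₖ₋₁ + pₖ₋₂, qₖ = aₖqₖ₋₁ + qₖ₋₂ (with p₋₁=1, p₋₂=0, q₋₁=0, q₋₂=1):
  k=0: a=9, p=9, q=1
  k=1: a=3, p=28, q=3
  k=2: a=2, p=65, q=7
  k=3: a=2, p=158, q=17

158/17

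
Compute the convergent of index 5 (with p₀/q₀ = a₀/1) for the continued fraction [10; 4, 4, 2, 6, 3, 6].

7913/773

Using pₖ = aₖpₖ₋₁ + pₖ₋₂, qₖ = aₖqₖ₋₁ + qₖ₋₂ (with p₋₁=1, p₋₂=0, q₋₁=0, q₋₂=1):
  k=0: a=10, p=10, q=1
  k=1: a=4, p=41, q=4
  k=2: a=4, p=174, q=17
  k=3: a=2, p=389, q=38
  k=4: a=6, p=2508, q=245
  k=5: a=3, p=7913, q=773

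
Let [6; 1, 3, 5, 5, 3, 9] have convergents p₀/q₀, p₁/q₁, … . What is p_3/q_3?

142/21

Using pₖ = aₖpₖ₋₁ + pₖ₋₂, qₖ = aₖqₖ₋₁ + qₖ₋₂ (with p₋₁=1, p₋₂=0, q₋₁=0, q₋₂=1):
  k=0: a=6, p=6, q=1
  k=1: a=1, p=7, q=1
  k=2: a=3, p=27, q=4
  k=3: a=5, p=142, q=21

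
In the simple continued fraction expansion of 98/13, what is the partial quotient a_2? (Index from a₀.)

98 = 7·13 + 7   →  a_0 = 7
13 = 1·7 + 6   →  a_1 = 1
7 = 1·6 + 1   →  a_2 = 1

1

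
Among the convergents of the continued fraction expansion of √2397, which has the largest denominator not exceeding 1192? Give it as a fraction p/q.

56352/1151

√2397 = [48; 1, 23, 2, 23, 1, 96, …] (period length 6).
Convergents:
  p_0/q_0 = 48/1
  p_1/q_1 = 49/1
  p_2/q_2 = 1175/24
  p_3/q_3 = 2399/49
  p_4/q_4 = 56352/1151
  p_5/q_5 = 58751/1200
q_4 = 1151 ≤ 1192 < 1200 = q_5, so the answer is 56352/1151.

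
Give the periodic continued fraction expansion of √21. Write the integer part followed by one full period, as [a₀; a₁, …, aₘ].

a₀ = ⌊√21⌋ = 4.

[4; 1, 1, 2, 1, 1, 8]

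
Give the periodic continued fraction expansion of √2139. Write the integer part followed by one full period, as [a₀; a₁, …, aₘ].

[46; 4, 92]

a₀ = ⌊√2139⌋ = 46.
With m₀=0, d₀=1 and mₖ₊₁ = dₖaₖ − mₖ, dₖ₊₁ = (n − mₖ₊₁²)/dₖ, aₖ₊₁ = ⌊(a₀+mₖ₊₁)/dₖ₊₁⌋:
  k=1: m=46, d=23, a=4
  k=2: m=46, d=1, a=92
d=1 and a=2a₀=92 at k=2, so the next step gives (m, d) = (46, 23) again — its k=1 value — and the period has length 2.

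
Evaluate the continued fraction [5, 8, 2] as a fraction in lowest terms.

87/17

Fold from the inside: start with 2/1.
  8 + 1/2 = 17/2
  5 + 2/17 = 87/17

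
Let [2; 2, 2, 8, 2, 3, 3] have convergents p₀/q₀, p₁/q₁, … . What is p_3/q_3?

101/42

Using pₖ = aₖpₖ₋₁ + pₖ₋₂, qₖ = aₖqₖ₋₁ + qₖ₋₂ (with p₋₁=1, p₋₂=0, q₋₁=0, q₋₂=1):
  k=0: a=2, p=2, q=1
  k=1: a=2, p=5, q=2
  k=2: a=2, p=12, q=5
  k=3: a=8, p=101, q=42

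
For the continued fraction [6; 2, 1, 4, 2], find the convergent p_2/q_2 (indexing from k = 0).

Using pₖ = aₖpₖ₋₁ + pₖ₋₂, qₖ = aₖqₖ₋₁ + qₖ₋₂ (with p₋₁=1, p₋₂=0, q₋₁=0, q₋₂=1):
  k=0: a=6, p=6, q=1
  k=1: a=2, p=13, q=2
  k=2: a=1, p=19, q=3

19/3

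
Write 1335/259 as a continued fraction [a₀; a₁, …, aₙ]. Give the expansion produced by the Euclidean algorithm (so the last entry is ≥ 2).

[5; 6, 2, 9, 2]

1335 = 5·259 + 40
259 = 6·40 + 19
40 = 2·19 + 2
19 = 9·2 + 1
2 = 2·1 + 0  (stop)
So 1335/259 = [5; 6, 2, 9, 2].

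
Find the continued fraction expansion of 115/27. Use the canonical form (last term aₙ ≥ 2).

115 = 4·27 + 7
27 = 3·7 + 6
7 = 1·6 + 1
6 = 6·1 + 0  (stop)
So 115/27 = [4; 3, 1, 6].

[4; 3, 1, 6]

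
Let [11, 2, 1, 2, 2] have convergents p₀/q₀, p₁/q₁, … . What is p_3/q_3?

91/8

Using pₖ = aₖpₖ₋₁ + pₖ₋₂, qₖ = aₖqₖ₋₁ + qₖ₋₂ (with p₋₁=1, p₋₂=0, q₋₁=0, q₋₂=1):
  k=0: a=11, p=11, q=1
  k=1: a=2, p=23, q=2
  k=2: a=1, p=34, q=3
  k=3: a=2, p=91, q=8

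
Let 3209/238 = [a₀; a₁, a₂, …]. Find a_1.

2

3209 = 13·238 + 115   →  a_0 = 13
238 = 2·115 + 8   →  a_1 = 2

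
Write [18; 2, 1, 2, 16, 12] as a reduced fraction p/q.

29031/1580

Using pₖ = aₖpₖ₋₁ + pₖ₋₂ and qₖ = aₖqₖ₋₁ + qₖ₋₂:
  k=0: a=18, p=18, q=1
  k=1: a=2, p=37, q=2
  k=2: a=1, p=55, q=3
  k=3: a=2, p=147, q=8
  k=4: a=16, p=2407, q=131
  k=5: a=12, p=29031, q=1580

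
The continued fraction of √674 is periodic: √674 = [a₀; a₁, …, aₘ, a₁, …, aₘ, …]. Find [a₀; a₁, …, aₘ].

[25; 1, 24, 1, 50]

a₀ = ⌊√674⌋ = 25.
With m₀=0, d₀=1 and mₖ₊₁ = dₖaₖ − mₖ, dₖ₊₁ = (n − mₖ₊₁²)/dₖ, aₖ₊₁ = ⌊(a₀+mₖ₊₁)/dₖ₊₁⌋:
  k=1: m=25, d=49, a=1
  k=2: m=24, d=2, a=24
  k=3: m=24, d=49, a=1
  k=4: m=25, d=1, a=50
d=1 and a=2a₀=50 at k=4, so the next step gives (m, d) = (25, 49) again — its k=1 value — and the period has length 4.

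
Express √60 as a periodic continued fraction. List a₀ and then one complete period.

[7; 1, 2, 1, 14]

a₀ = ⌊√60⌋ = 7.
With m₀=0, d₀=1 and mₖ₊₁ = dₖaₖ − mₖ, dₖ₊₁ = (n − mₖ₊₁²)/dₖ, aₖ₊₁ = ⌊(a₀+mₖ₊₁)/dₖ₊₁⌋:
  k=1: m=7, d=11, a=1
  k=2: m=4, d=4, a=2
  k=3: m=4, d=11, a=1
  k=4: m=7, d=1, a=14
d=1 and a=2a₀=14 at k=4, so the next step gives (m, d) = (7, 11) again — its k=1 value — and the period has length 4.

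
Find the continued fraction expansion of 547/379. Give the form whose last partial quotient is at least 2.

547 = 1×379 + 168
379 = 2×168 + 43
168 = 3×43 + 39
43 = 1×39 + 4
39 = 9×4 + 3
4 = 1×3 + 1
3 = 3×1 + 0  (stop)
So 547/379 = [1; 2, 3, 1, 9, 1, 3].

[1; 2, 3, 1, 9, 1, 3]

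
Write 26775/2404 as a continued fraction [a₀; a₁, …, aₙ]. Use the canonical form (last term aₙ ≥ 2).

26775 = 11*2404 + 331
2404 = 7*331 + 87
331 = 3*87 + 70
87 = 1*70 + 17
70 = 4*17 + 2
17 = 8*2 + 1
2 = 2*1 + 0  (stop)
So 26775/2404 = [11; 7, 3, 1, 4, 8, 2].

[11; 7, 3, 1, 4, 8, 2]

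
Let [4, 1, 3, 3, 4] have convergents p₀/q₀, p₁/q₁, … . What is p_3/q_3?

62/13

Using pₖ = aₖpₖ₋₁ + pₖ₋₂, qₖ = aₖqₖ₋₁ + qₖ₋₂ (with p₋₁=1, p₋₂=0, q₋₁=0, q₋₂=1):
  k=0: a=4, p=4, q=1
  k=1: a=1, p=5, q=1
  k=2: a=3, p=19, q=4
  k=3: a=3, p=62, q=13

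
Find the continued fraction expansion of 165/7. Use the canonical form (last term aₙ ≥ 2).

165 = 23·7 + 4
7 = 1·4 + 3
4 = 1·3 + 1
3 = 3·1 + 0  (stop)
So 165/7 = [23; 1, 1, 3].

[23; 1, 1, 3]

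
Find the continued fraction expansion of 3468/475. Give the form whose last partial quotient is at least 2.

3468 = 7*475 + 143
475 = 3*143 + 46
143 = 3*46 + 5
46 = 9*5 + 1
5 = 5*1 + 0  (stop)
So 3468/475 = [7; 3, 3, 9, 5].

[7; 3, 3, 9, 5]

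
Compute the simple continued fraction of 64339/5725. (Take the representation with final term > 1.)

64339 = 11·5725 + 1364
5725 = 4·1364 + 269
1364 = 5·269 + 19
269 = 14·19 + 3
19 = 6·3 + 1
3 = 3·1 + 0  (stop)
So 64339/5725 = [11; 4, 5, 14, 6, 3].

[11; 4, 5, 14, 6, 3]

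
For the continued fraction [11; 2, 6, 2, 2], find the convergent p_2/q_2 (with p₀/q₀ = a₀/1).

149/13

Using pₖ = aₖpₖ₋₁ + pₖ₋₂, qₖ = aₖqₖ₋₁ + qₖ₋₂ (with p₋₁=1, p₋₂=0, q₋₁=0, q₋₂=1):
  k=0: a=11, p=11, q=1
  k=1: a=2, p=23, q=2
  k=2: a=6, p=149, q=13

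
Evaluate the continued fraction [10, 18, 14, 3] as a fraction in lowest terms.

Using pₖ = aₖpₖ₋₁ + pₖ₋₂ and qₖ = aₖqₖ₋₁ + qₖ₋₂:
  k=0: a=10, p=10, q=1
  k=1: a=18, p=181, q=18
  k=2: a=14, p=2544, q=253
  k=3: a=3, p=7813, q=777

7813/777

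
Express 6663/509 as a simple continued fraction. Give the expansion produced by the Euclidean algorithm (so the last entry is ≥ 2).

6663 = 13×509 + 46
509 = 11×46 + 3
46 = 15×3 + 1
3 = 3×1 + 0  (stop)
So 6663/509 = [13; 11, 15, 3].

[13; 11, 15, 3]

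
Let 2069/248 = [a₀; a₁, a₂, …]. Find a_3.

2069 = 8·248 + 85   →  a_0 = 8
248 = 2·85 + 78   →  a_1 = 2
85 = 1·78 + 7   →  a_2 = 1
78 = 11·7 + 1   →  a_3 = 11

11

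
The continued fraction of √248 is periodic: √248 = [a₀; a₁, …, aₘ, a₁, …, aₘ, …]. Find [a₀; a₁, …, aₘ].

a₀ = ⌊√248⌋ = 15.
With m₀=0, d₀=1 and mₖ₊₁ = dₖaₖ − mₖ, dₖ₊₁ = (n − mₖ₊₁²)/dₖ, aₖ₊₁ = ⌊(a₀+mₖ₊₁)/dₖ₊₁⌋:
  k=1: m=15, d=23, a=1
  k=2: m=8, d=8, a=2
  k=3: m=8, d=23, a=1
  k=4: m=15, d=1, a=30
d=1 and a=2a₀=30 at k=4, so the next step gives (m, d) = (15, 23) again — its k=1 value — and the period has length 4.

[15; 1, 2, 1, 30]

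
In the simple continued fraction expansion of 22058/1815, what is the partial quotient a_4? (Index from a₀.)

22058 = 12·1815 + 278   →  a_0 = 12
1815 = 6·278 + 147   →  a_1 = 6
278 = 1·147 + 131   →  a_2 = 1
147 = 1·131 + 16   →  a_3 = 1
131 = 8·16 + 3   →  a_4 = 8

8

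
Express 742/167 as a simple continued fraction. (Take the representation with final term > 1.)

742 = 4*167 + 74
167 = 2*74 + 19
74 = 3*19 + 17
19 = 1*17 + 2
17 = 8*2 + 1
2 = 2*1 + 0  (stop)
So 742/167 = [4; 2, 3, 1, 8, 2].

[4; 2, 3, 1, 8, 2]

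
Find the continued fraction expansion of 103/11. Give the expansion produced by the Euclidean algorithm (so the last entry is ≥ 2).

[9; 2, 1, 3]

103 = 9×11 + 4
11 = 2×4 + 3
4 = 1×3 + 1
3 = 3×1 + 0  (stop)
So 103/11 = [9; 2, 1, 3].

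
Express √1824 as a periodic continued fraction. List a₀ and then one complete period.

a₀ = ⌊√1824⌋ = 42.

[42; 1, 2, 2, 2, 1, 84]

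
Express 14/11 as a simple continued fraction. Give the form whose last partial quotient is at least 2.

14 = 1×11 + 3
11 = 3×3 + 2
3 = 1×2 + 1
2 = 2×1 + 0  (stop)
So 14/11 = [1; 3, 1, 2].

[1; 3, 1, 2]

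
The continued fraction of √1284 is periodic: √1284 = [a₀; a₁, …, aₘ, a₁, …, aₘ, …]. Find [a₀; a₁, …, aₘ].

[35; 1, 4, 1, 70]

a₀ = ⌊√1284⌋ = 35.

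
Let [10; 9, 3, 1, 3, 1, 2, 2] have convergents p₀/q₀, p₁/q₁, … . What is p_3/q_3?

374/37

Using pₖ = aₖpₖ₋₁ + pₖ₋₂, qₖ = aₖqₖ₋₁ + qₖ₋₂ (with p₋₁=1, p₋₂=0, q₋₁=0, q₋₂=1):
  k=0: a=10, p=10, q=1
  k=1: a=9, p=91, q=9
  k=2: a=3, p=283, q=28
  k=3: a=1, p=374, q=37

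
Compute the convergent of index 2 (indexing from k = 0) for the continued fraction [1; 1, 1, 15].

Using pₖ = aₖpₖ₋₁ + pₖ₋₂, qₖ = aₖqₖ₋₁ + qₖ₋₂ (with p₋₁=1, p₋₂=0, q₋₁=0, q₋₂=1):
  k=0: a=1, p=1, q=1
  k=1: a=1, p=2, q=1
  k=2: a=1, p=3, q=2

3/2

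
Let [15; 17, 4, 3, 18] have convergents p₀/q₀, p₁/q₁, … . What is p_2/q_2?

1039/69

Using pₖ = aₖpₖ₋₁ + pₖ₋₂, qₖ = aₖqₖ₋₁ + qₖ₋₂ (with p₋₁=1, p₋₂=0, q₋₁=0, q₋₂=1):
  k=0: a=15, p=15, q=1
  k=1: a=17, p=256, q=17
  k=2: a=4, p=1039, q=69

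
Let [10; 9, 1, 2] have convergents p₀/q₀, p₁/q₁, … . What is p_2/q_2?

Using pₖ = aₖpₖ₋₁ + pₖ₋₂, qₖ = aₖqₖ₋₁ + qₖ₋₂ (with p₋₁=1, p₋₂=0, q₋₁=0, q₋₂=1):
  k=0: a=10, p=10, q=1
  k=1: a=9, p=91, q=9
  k=2: a=1, p=101, q=10

101/10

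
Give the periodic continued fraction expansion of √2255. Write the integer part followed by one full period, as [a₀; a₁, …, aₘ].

[47; 2, 18, 2, 94]

a₀ = ⌊√2255⌋ = 47.
With m₀=0, d₀=1 and mₖ₊₁ = dₖaₖ − mₖ, dₖ₊₁ = (n − mₖ₊₁²)/dₖ, aₖ₊₁ = ⌊(a₀+mₖ₊₁)/dₖ₊₁⌋:
  k=1: m=47, d=46, a=2
  k=2: m=45, d=5, a=18
  k=3: m=45, d=46, a=2
  k=4: m=47, d=1, a=94
d=1 and a=2a₀=94 at k=4, so the next step gives (m, d) = (47, 46) again — its k=1 value — and the period has length 4.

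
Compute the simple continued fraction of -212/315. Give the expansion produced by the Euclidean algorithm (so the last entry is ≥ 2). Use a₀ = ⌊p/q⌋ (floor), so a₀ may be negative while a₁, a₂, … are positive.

[-1; 3, 17, 6]

-212 = -1×315 + 103
315 = 3×103 + 6
103 = 17×6 + 1
6 = 6×1 + 0  (stop)
So -212/315 = [-1; 3, 17, 6].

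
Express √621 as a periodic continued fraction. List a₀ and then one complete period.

a₀ = ⌊√621⌋ = 24.
With m₀=0, d₀=1 and mₖ₊₁ = dₖaₖ − mₖ, dₖ₊₁ = (n − mₖ₊₁²)/dₖ, aₖ₊₁ = ⌊(a₀+mₖ₊₁)/dₖ₊₁⌋:
  k=1: m=24, d=45, a=1
  k=2: m=21, d=4, a=11
  k=3: m=23, d=23, a=2
  k=4: m=23, d=4, a=11
  k=5: m=21, d=45, a=1
  k=6: m=24, d=1, a=48
d=1 and a=2a₀=48 at k=6, so the next step gives (m, d) = (24, 45) again — its k=1 value — and the period has length 6.

[24; 1, 11, 2, 11, 1, 48]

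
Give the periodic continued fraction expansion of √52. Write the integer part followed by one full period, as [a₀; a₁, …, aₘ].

[7; 4, 1, 2, 1, 4, 14]

a₀ = ⌊√52⌋ = 7.
With m₀=0, d₀=1 and mₖ₊₁ = dₖaₖ − mₖ, dₖ₊₁ = (n − mₖ₊₁²)/dₖ, aₖ₊₁ = ⌊(a₀+mₖ₊₁)/dₖ₊₁⌋:
  k=1: m=7, d=3, a=4
  k=2: m=5, d=9, a=1
  k=3: m=4, d=4, a=2
  k=4: m=4, d=9, a=1
  k=5: m=5, d=3, a=4
  k=6: m=7, d=1, a=14
d=1 and a=2a₀=14 at k=6, so the next step gives (m, d) = (7, 3) again — its k=1 value — and the period has length 6.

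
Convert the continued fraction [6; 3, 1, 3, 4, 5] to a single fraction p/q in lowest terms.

2099/335

Using pₖ = aₖpₖ₋₁ + pₖ₋₂ and qₖ = aₖqₖ₋₁ + qₖ₋₂:
  k=0: a=6, p=6, q=1
  k=1: a=3, p=19, q=3
  k=2: a=1, p=25, q=4
  k=3: a=3, p=94, q=15
  k=4: a=4, p=401, q=64
  k=5: a=5, p=2099, q=335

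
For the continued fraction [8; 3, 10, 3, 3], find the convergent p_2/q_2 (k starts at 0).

258/31

Using pₖ = aₖpₖ₋₁ + pₖ₋₂, qₖ = aₖqₖ₋₁ + qₖ₋₂ (with p₋₁=1, p₋₂=0, q₋₁=0, q₋₂=1):
  k=0: a=8, p=8, q=1
  k=1: a=3, p=25, q=3
  k=2: a=10, p=258, q=31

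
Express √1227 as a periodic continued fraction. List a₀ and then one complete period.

[35; 35, 70]

a₀ = ⌊√1227⌋ = 35.
With m₀=0, d₀=1 and mₖ₊₁ = dₖaₖ − mₖ, dₖ₊₁ = (n − mₖ₊₁²)/dₖ, aₖ₊₁ = ⌊(a₀+mₖ₊₁)/dₖ₊₁⌋:
  k=1: m=35, d=2, a=35
  k=2: m=35, d=1, a=70
d=1 and a=2a₀=70 at k=2, so the next step gives (m, d) = (35, 2) again — its k=1 value — and the period has length 2.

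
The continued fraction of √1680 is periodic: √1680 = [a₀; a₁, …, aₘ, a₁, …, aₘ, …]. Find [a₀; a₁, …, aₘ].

a₀ = ⌊√1680⌋ = 40.
With m₀=0, d₀=1 and mₖ₊₁ = dₖaₖ − mₖ, dₖ₊₁ = (n − mₖ₊₁²)/dₖ, aₖ₊₁ = ⌊(a₀+mₖ₊₁)/dₖ₊₁⌋:
  k=1: m=40, d=80, a=1
  k=2: m=40, d=1, a=80
d=1 and a=2a₀=80 at k=2, so the next step gives (m, d) = (40, 80) again — its k=1 value — and the period has length 2.

[40; 1, 80]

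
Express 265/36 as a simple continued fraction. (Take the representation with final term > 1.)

265 = 7·36 + 13
36 = 2·13 + 10
13 = 1·10 + 3
10 = 3·3 + 1
3 = 3·1 + 0  (stop)
So 265/36 = [7; 2, 1, 3, 3].

[7; 2, 1, 3, 3]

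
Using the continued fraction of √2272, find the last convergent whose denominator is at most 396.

13680/287

√2272 = [47; 1, 1, 1, 94, …] (period length 4).
Convergents:
  p_0/q_0 = 47/1
  p_1/q_1 = 48/1
  p_2/q_2 = 95/2
  p_3/q_3 = 143/3
  p_4/q_4 = 13537/284
  p_5/q_5 = 13680/287
  p_6/q_6 = 27217/571
q_5 = 287 ≤ 396 < 571 = q_6, so the answer is 13680/287.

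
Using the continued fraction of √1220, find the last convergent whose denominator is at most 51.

√1220 = [34; 1, 12, 1, 68, …] (period length 4).
Convergents:
  p_0/q_0 = 34/1
  p_1/q_1 = 35/1
  p_2/q_2 = 454/13
  p_3/q_3 = 489/14
  p_4/q_4 = 33706/965
q_3 = 14 ≤ 51 < 965 = q_4, so the answer is 489/14.

489/14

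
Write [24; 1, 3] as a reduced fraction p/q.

99/4

Using pₖ = aₖpₖ₋₁ + pₖ₋₂ and qₖ = aₖqₖ₋₁ + qₖ₋₂:
  k=0: a=24, p=24, q=1
  k=1: a=1, p=25, q=1
  k=2: a=3, p=99, q=4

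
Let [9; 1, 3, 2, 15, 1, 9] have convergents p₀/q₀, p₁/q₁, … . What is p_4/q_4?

1359/139

Using pₖ = aₖpₖ₋₁ + pₖ₋₂, qₖ = aₖqₖ₋₁ + qₖ₋₂ (with p₋₁=1, p₋₂=0, q₋₁=0, q₋₂=1):
  k=0: a=9, p=9, q=1
  k=1: a=1, p=10, q=1
  k=2: a=3, p=39, q=4
  k=3: a=2, p=88, q=9
  k=4: a=15, p=1359, q=139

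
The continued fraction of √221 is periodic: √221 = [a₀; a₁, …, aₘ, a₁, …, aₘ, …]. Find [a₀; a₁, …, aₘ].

a₀ = ⌊√221⌋ = 14.
With m₀=0, d₀=1 and mₖ₊₁ = dₖaₖ − mₖ, dₖ₊₁ = (n − mₖ₊₁²)/dₖ, aₖ₊₁ = ⌊(a₀+mₖ₊₁)/dₖ₊₁⌋:
  k=1: m=14, d=25, a=1
  k=2: m=11, d=4, a=6
  k=3: m=13, d=13, a=2
  k=4: m=13, d=4, a=6
  k=5: m=11, d=25, a=1
  k=6: m=14, d=1, a=28
d=1 and a=2a₀=28 at k=6, so the next step gives (m, d) = (14, 25) again — its k=1 value — and the period has length 6.

[14; 1, 6, 2, 6, 1, 28]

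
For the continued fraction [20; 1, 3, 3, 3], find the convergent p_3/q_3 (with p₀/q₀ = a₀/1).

Using pₖ = aₖpₖ₋₁ + pₖ₋₂, qₖ = aₖqₖ₋₁ + qₖ₋₂ (with p₋₁=1, p₋₂=0, q₋₁=0, q₋₂=1):
  k=0: a=20, p=20, q=1
  k=1: a=1, p=21, q=1
  k=2: a=3, p=83, q=4
  k=3: a=3, p=270, q=13

270/13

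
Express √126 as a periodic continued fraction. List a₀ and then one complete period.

a₀ = ⌊√126⌋ = 11.
With m₀=0, d₀=1 and mₖ₊₁ = dₖaₖ − mₖ, dₖ₊₁ = (n − mₖ₊₁²)/dₖ, aₖ₊₁ = ⌊(a₀+mₖ₊₁)/dₖ₊₁⌋:
  k=1: m=11, d=5, a=4
  k=2: m=9, d=9, a=2
  k=3: m=9, d=5, a=4
  k=4: m=11, d=1, a=22
d=1 and a=2a₀=22 at k=4, so the next step gives (m, d) = (11, 5) again — its k=1 value — and the period has length 4.

[11; 4, 2, 4, 22]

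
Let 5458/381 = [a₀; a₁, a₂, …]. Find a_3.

1

5458 = 14·381 + 124   →  a_0 = 14
381 = 3·124 + 9   →  a_1 = 3
124 = 13·9 + 7   →  a_2 = 13
9 = 1·7 + 2   →  a_3 = 1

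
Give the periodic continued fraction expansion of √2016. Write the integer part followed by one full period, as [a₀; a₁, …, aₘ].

a₀ = ⌊√2016⌋ = 44.
With m₀=0, d₀=1 and mₖ₊₁ = dₖaₖ − mₖ, dₖ₊₁ = (n − mₖ₊₁²)/dₖ, aₖ₊₁ = ⌊(a₀+mₖ₊₁)/dₖ₊₁⌋:
  k=1: m=44, d=80, a=1
  k=2: m=36, d=9, a=8
  k=3: m=36, d=80, a=1
  k=4: m=44, d=1, a=88
d=1 and a=2a₀=88 at k=4, so the next step gives (m, d) = (44, 80) again — its k=1 value — and the period has length 4.

[44; 1, 8, 1, 88]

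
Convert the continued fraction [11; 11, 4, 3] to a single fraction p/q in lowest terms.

1619/146

Using pₖ = aₖpₖ₋₁ + pₖ₋₂ and qₖ = aₖqₖ₋₁ + qₖ₋₂:
  k=0: a=11, p=11, q=1
  k=1: a=11, p=122, q=11
  k=2: a=4, p=499, q=45
  k=3: a=3, p=1619, q=146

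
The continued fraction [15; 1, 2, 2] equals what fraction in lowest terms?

Using pₖ = aₖpₖ₋₁ + pₖ₋₂ and qₖ = aₖqₖ₋₁ + qₖ₋₂:
  k=0: a=15, p=15, q=1
  k=1: a=1, p=16, q=1
  k=2: a=2, p=47, q=3
  k=3: a=2, p=110, q=7

110/7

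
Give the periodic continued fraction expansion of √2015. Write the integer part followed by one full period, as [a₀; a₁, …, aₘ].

[44; 1, 7, 1, 88]

a₀ = ⌊√2015⌋ = 44.
With m₀=0, d₀=1 and mₖ₊₁ = dₖaₖ − mₖ, dₖ₊₁ = (n − mₖ₊₁²)/dₖ, aₖ₊₁ = ⌊(a₀+mₖ₊₁)/dₖ₊₁⌋:
  k=1: m=44, d=79, a=1
  k=2: m=35, d=10, a=7
  k=3: m=35, d=79, a=1
  k=4: m=44, d=1, a=88
d=1 and a=2a₀=88 at k=4, so the next step gives (m, d) = (44, 79) again — its k=1 value — and the period has length 4.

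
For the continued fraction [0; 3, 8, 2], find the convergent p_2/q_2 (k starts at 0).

Using pₖ = aₖpₖ₋₁ + pₖ₋₂, qₖ = aₖqₖ₋₁ + qₖ₋₂ (with p₋₁=1, p₋₂=0, q₋₁=0, q₋₂=1):
  k=0: a=0, p=0, q=1
  k=1: a=3, p=1, q=3
  k=2: a=8, p=8, q=25

8/25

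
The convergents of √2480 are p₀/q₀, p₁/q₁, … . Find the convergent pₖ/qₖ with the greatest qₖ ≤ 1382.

24850/499

√2480 = [49; 1, 3, 1, 98, …] (period length 4).
Convergents:
  p_0/q_0 = 49/1
  p_1/q_1 = 50/1
  p_2/q_2 = 199/4
  p_3/q_3 = 249/5
  p_4/q_4 = 24601/494
  p_5/q_5 = 24850/499
  p_6/q_6 = 99151/1991
q_5 = 499 ≤ 1382 < 1991 = q_6, so the answer is 24850/499.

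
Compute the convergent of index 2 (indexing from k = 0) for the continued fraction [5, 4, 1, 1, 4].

26/5

Using pₖ = aₖpₖ₋₁ + pₖ₋₂, qₖ = aₖqₖ₋₁ + qₖ₋₂ (with p₋₁=1, p₋₂=0, q₋₁=0, q₋₂=1):
  k=0: a=5, p=5, q=1
  k=1: a=4, p=21, q=4
  k=2: a=1, p=26, q=5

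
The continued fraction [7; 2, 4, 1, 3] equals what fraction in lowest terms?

313/42

Using pₖ = aₖpₖ₋₁ + pₖ₋₂ and qₖ = aₖqₖ₋₁ + qₖ₋₂:
  k=0: a=7, p=7, q=1
  k=1: a=2, p=15, q=2
  k=2: a=4, p=67, q=9
  k=3: a=1, p=82, q=11
  k=4: a=3, p=313, q=42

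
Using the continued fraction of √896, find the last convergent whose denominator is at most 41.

√896 = [29; 1, 13, 1, 58, …] (period length 4).
Convergents:
  p_0/q_0 = 29/1
  p_1/q_1 = 30/1
  p_2/q_2 = 419/14
  p_3/q_3 = 449/15
  p_4/q_4 = 26461/884
q_3 = 15 ≤ 41 < 884 = q_4, so the answer is 449/15.

449/15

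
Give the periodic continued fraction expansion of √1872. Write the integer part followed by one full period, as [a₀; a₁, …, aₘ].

[43; 3, 1, 3, 86]

a₀ = ⌊√1872⌋ = 43.
With m₀=0, d₀=1 and mₖ₊₁ = dₖaₖ − mₖ, dₖ₊₁ = (n − mₖ₊₁²)/dₖ, aₖ₊₁ = ⌊(a₀+mₖ₊₁)/dₖ₊₁⌋:
  k=1: m=43, d=23, a=3
  k=2: m=26, d=52, a=1
  k=3: m=26, d=23, a=3
  k=4: m=43, d=1, a=86
d=1 and a=2a₀=86 at k=4, so the next step gives (m, d) = (43, 23) again — its k=1 value — and the period has length 4.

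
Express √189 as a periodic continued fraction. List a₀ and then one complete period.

a₀ = ⌊√189⌋ = 13.
With m₀=0, d₀=1 and mₖ₊₁ = dₖaₖ − mₖ, dₖ₊₁ = (n − mₖ₊₁²)/dₖ, aₖ₊₁ = ⌊(a₀+mₖ₊₁)/dₖ₊₁⌋:
  k=1: m=13, d=20, a=1
  k=2: m=7, d=7, a=2
  k=3: m=7, d=20, a=1
  k=4: m=13, d=1, a=26
d=1 and a=2a₀=26 at k=4, so the next step gives (m, d) = (13, 20) again — its k=1 value — and the period has length 4.

[13; 1, 2, 1, 26]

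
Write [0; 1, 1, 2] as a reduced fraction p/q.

Fold from the inside: start with 2/1.
  1 + 1/2 = 3/2
  1 + 2/3 = 5/3
  0 + 3/5 = 3/5

3/5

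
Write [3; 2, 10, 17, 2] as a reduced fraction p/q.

2569/739

Using pₖ = aₖpₖ₋₁ + pₖ₋₂ and qₖ = aₖqₖ₋₁ + qₖ₋₂:
  k=0: a=3, p=3, q=1
  k=1: a=2, p=7, q=2
  k=2: a=10, p=73, q=21
  k=3: a=17, p=1248, q=359
  k=4: a=2, p=2569, q=739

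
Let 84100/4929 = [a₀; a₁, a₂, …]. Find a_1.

16

84100 = 17·4929 + 307   →  a_0 = 17
4929 = 16·307 + 17   →  a_1 = 16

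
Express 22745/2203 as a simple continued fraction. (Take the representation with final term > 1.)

[10; 3, 12, 3, 19]

22745 = 10×2203 + 715
2203 = 3×715 + 58
715 = 12×58 + 19
58 = 3×19 + 1
19 = 19×1 + 0  (stop)
So 22745/2203 = [10; 3, 12, 3, 19].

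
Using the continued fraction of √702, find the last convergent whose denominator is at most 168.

√702 = [26; 2, 52, …] (period length 2).
Convergents:
  p_0/q_0 = 26/1
  p_1/q_1 = 53/2
  p_2/q_2 = 2782/105
  p_3/q_3 = 5617/212
q_2 = 105 ≤ 168 < 212 = q_3, so the answer is 2782/105.

2782/105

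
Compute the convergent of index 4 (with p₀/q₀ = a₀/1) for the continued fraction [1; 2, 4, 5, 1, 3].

81/56

Using pₖ = aₖpₖ₋₁ + pₖ₋₂, qₖ = aₖqₖ₋₁ + qₖ₋₂ (with p₋₁=1, p₋₂=0, q₋₁=0, q₋₂=1):
  k=0: a=1, p=1, q=1
  k=1: a=2, p=3, q=2
  k=2: a=4, p=13, q=9
  k=3: a=5, p=68, q=47
  k=4: a=1, p=81, q=56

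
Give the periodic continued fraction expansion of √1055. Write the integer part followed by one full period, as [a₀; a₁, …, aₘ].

[32; 2, 12, 2, 64]

a₀ = ⌊√1055⌋ = 32.
With m₀=0, d₀=1 and mₖ₊₁ = dₖaₖ − mₖ, dₖ₊₁ = (n − mₖ₊₁²)/dₖ, aₖ₊₁ = ⌊(a₀+mₖ₊₁)/dₖ₊₁⌋:
  k=1: m=32, d=31, a=2
  k=2: m=30, d=5, a=12
  k=3: m=30, d=31, a=2
  k=4: m=32, d=1, a=64
d=1 and a=2a₀=64 at k=4, so the next step gives (m, d) = (32, 31) again — its k=1 value — and the period has length 4.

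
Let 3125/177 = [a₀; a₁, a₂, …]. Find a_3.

1

3125 = 17·177 + 116   →  a_0 = 17
177 = 1·116 + 61   →  a_1 = 1
116 = 1·61 + 55   →  a_2 = 1
61 = 1·55 + 6   →  a_3 = 1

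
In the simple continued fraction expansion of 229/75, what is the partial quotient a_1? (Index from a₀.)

229 = 3·75 + 4   →  a_0 = 3
75 = 18·4 + 3   →  a_1 = 18

18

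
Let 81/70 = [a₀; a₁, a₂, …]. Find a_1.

6

81 = 1·70 + 11   →  a_0 = 1
70 = 6·11 + 4   →  a_1 = 6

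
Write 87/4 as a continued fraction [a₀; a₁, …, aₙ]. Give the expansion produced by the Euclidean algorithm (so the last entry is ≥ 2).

87 = 21·4 + 3
4 = 1·3 + 1
3 = 3·1 + 0  (stop)
So 87/4 = [21; 1, 3].

[21; 1, 3]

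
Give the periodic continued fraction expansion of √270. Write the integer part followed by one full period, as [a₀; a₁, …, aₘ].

a₀ = ⌊√270⌋ = 16.
With m₀=0, d₀=1 and mₖ₊₁ = dₖaₖ − mₖ, dₖ₊₁ = (n − mₖ₊₁²)/dₖ, aₖ₊₁ = ⌊(a₀+mₖ₊₁)/dₖ₊₁⌋:
  k=1: m=16, d=14, a=2
  k=2: m=12, d=9, a=3
  k=3: m=15, d=5, a=6
  k=4: m=15, d=9, a=3
  k=5: m=12, d=14, a=2
  k=6: m=16, d=1, a=32
d=1 and a=2a₀=32 at k=6, so the next step gives (m, d) = (16, 14) again — its k=1 value — and the period has length 6.

[16; 2, 3, 6, 3, 2, 32]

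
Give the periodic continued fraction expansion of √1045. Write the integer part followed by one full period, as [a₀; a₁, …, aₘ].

[32; 3, 15, 1, 4, 1, 15, 3, 64]

a₀ = ⌊√1045⌋ = 32.
With m₀=0, d₀=1 and mₖ₊₁ = dₖaₖ − mₖ, dₖ₊₁ = (n − mₖ₊₁²)/dₖ, aₖ₊₁ = ⌊(a₀+mₖ₊₁)/dₖ₊₁⌋:
  k=1: m=32, d=21, a=3
  k=2: m=31, d=4, a=15
  k=3: m=29, d=51, a=1
  k=4: m=22, d=11, a=4
  k=5: m=22, d=51, a=1
  k=6: m=29, d=4, a=15
  k=7: m=31, d=21, a=3
  k=8: m=32, d=1, a=64
d=1 and a=2a₀=64 at k=8, so the next step gives (m, d) = (32, 21) again — its k=1 value — and the period has length 8.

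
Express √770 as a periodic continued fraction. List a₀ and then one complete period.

a₀ = ⌊√770⌋ = 27.
With m₀=0, d₀=1 and mₖ₊₁ = dₖaₖ − mₖ, dₖ₊₁ = (n − mₖ₊₁²)/dₖ, aₖ₊₁ = ⌊(a₀+mₖ₊₁)/dₖ₊₁⌋:
  k=1: m=27, d=41, a=1
  k=2: m=14, d=14, a=2
  k=3: m=14, d=41, a=1
  k=4: m=27, d=1, a=54
d=1 and a=2a₀=54 at k=4, so the next step gives (m, d) = (27, 41) again — its k=1 value — and the period has length 4.

[27; 1, 2, 1, 54]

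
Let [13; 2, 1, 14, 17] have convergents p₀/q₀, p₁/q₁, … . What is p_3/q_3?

587/44

Using pₖ = aₖpₖ₋₁ + pₖ₋₂, qₖ = aₖqₖ₋₁ + qₖ₋₂ (with p₋₁=1, p₋₂=0, q₋₁=0, q₋₂=1):
  k=0: a=13, p=13, q=1
  k=1: a=2, p=27, q=2
  k=2: a=1, p=40, q=3
  k=3: a=14, p=587, q=44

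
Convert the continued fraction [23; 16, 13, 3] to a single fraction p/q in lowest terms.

14829/643

Fold from the inside: start with 3/1.
  13 + 1/3 = 40/3
  16 + 3/40 = 643/40
  23 + 40/643 = 14829/643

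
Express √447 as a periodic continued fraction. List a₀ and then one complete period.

[21; 7, 42]

a₀ = ⌊√447⌋ = 21.
With m₀=0, d₀=1 and mₖ₊₁ = dₖaₖ − mₖ, dₖ₊₁ = (n − mₖ₊₁²)/dₖ, aₖ₊₁ = ⌊(a₀+mₖ₊₁)/dₖ₊₁⌋:
  k=1: m=21, d=6, a=7
  k=2: m=21, d=1, a=42
d=1 and a=2a₀=42 at k=2, so the next step gives (m, d) = (21, 6) again — its k=1 value — and the period has length 2.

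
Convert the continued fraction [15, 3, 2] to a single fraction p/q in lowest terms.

Fold from the inside: start with 2/1.
  3 + 1/2 = 7/2
  15 + 2/7 = 107/7

107/7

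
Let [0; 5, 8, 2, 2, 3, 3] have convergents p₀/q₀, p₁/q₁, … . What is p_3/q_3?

17/87

Using pₖ = aₖpₖ₋₁ + pₖ₋₂, qₖ = aₖqₖ₋₁ + qₖ₋₂ (with p₋₁=1, p₋₂=0, q₋₁=0, q₋₂=1):
  k=0: a=0, p=0, q=1
  k=1: a=5, p=1, q=5
  k=2: a=8, p=8, q=41
  k=3: a=2, p=17, q=87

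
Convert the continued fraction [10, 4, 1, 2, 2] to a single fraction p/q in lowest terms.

Using pₖ = aₖpₖ₋₁ + pₖ₋₂ and qₖ = aₖqₖ₋₁ + qₖ₋₂:
  k=0: a=10, p=10, q=1
  k=1: a=4, p=41, q=4
  k=2: a=1, p=51, q=5
  k=3: a=2, p=143, q=14
  k=4: a=2, p=337, q=33

337/33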